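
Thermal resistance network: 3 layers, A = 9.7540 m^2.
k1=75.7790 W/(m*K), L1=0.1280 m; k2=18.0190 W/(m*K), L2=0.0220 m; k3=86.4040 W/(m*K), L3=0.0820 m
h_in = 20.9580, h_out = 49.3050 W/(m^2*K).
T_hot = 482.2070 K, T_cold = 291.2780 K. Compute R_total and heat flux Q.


R_conv_in = 1/(20.9580*9.7540) = 0.0049
R_1 = 0.1280/(75.7790*9.7540) = 0.0002
R_2 = 0.0220/(18.0190*9.7540) = 0.0001
R_3 = 0.0820/(86.4040*9.7540) = 9.7297e-05
R_conv_out = 1/(49.3050*9.7540) = 0.0021
R_total = 0.0074 K/W
Q = 190.9290 / 0.0074 = 25917.5979 W

R_total = 0.0074 K/W, Q = 25917.5979 W


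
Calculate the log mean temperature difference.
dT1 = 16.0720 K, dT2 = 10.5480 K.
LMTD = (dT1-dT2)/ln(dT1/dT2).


dT1/dT2 = 1.5237
ln(dT1/dT2) = 0.4211
LMTD = 5.5240 / 0.4211 = 13.1167 K

13.1167 K


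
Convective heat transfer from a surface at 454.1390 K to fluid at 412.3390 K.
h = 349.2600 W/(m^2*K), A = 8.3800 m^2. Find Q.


dT = 41.8000 K
Q = 349.2600 * 8.3800 * 41.8000 = 122340.1898 W

122340.1898 W


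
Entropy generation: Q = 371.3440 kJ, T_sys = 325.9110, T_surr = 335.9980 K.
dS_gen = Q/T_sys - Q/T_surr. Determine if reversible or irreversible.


dS_sys = 371.3440/325.9110 = 1.1394 kJ/K
dS_surr = -371.3440/335.9980 = -1.1052 kJ/K
dS_gen = 1.1394 - 1.1052 = 0.0342 kJ/K (irreversible)

dS_gen = 0.0342 kJ/K, irreversible


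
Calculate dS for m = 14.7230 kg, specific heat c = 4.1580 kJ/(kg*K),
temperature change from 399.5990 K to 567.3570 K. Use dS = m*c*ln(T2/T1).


T2/T1 = 1.4198
ln(T2/T1) = 0.3505
dS = 14.7230 * 4.1580 * 0.3505 = 21.4587 kJ/K

21.4587 kJ/K


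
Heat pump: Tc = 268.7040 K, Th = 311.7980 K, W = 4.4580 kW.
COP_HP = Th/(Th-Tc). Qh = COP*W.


COP = 311.7980 / 43.0940 = 7.2353
Qh = 7.2353 * 4.4580 = 32.2550 kW

COP = 7.2353, Qh = 32.2550 kW


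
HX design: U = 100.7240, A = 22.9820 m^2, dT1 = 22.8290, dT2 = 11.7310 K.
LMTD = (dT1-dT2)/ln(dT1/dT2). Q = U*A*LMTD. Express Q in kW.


LMTD = 16.6688 K
Q = 100.7240 * 22.9820 * 16.6688 = 38585.4737 W = 38.5855 kW

38.5855 kW


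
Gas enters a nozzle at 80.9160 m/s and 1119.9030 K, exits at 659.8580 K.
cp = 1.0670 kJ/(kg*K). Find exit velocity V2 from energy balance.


dT = 460.0450 K
2*cp*1000*dT = 981736.0300
V1^2 = 6547.3991
V2 = sqrt(988283.4291) = 994.1245 m/s

994.1245 m/s


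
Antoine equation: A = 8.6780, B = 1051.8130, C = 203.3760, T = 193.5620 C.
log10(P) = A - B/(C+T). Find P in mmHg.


C+T = 396.9380
B/(C+T) = 2.6498
log10(P) = 8.6780 - 2.6498 = 6.0282
P = 10^6.0282 = 1067046.0243 mmHg

1067046.0243 mmHg


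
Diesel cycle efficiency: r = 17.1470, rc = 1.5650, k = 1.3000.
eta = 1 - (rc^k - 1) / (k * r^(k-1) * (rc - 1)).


r^(k-1) = 2.3456
rc^k = 1.7901
eta = 0.5414 = 54.1421%

54.1421%


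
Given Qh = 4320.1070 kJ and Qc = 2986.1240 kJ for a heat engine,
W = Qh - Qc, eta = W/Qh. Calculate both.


W = 4320.1070 - 2986.1240 = 1333.9830 kJ
eta = 1333.9830 / 4320.1070 = 0.3088 = 30.8785%

W = 1333.9830 kJ, eta = 30.8785%


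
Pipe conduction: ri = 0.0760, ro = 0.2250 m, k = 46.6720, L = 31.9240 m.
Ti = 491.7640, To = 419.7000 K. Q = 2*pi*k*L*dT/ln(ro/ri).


dT = 72.0640 K
ln(ro/ri) = 1.0854
Q = 2*pi*46.6720*31.9240*72.0640 / 1.0854 = 621577.5339 W

621577.5339 W


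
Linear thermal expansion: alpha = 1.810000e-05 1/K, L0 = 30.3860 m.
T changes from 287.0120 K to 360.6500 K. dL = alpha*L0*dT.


dT = 73.6380 K
dL = 1.810000e-05 * 30.3860 * 73.6380 = 0.040500 m
L_final = 30.426500 m

dL = 0.040500 m


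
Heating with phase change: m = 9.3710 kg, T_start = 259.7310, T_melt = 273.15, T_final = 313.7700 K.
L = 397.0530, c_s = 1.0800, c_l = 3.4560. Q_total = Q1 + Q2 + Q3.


Q1 (sensible, solid) = 9.3710 * 1.0800 * 13.4190 = 135.8094 kJ
Q2 (latent) = 9.3710 * 397.0530 = 3720.7837 kJ
Q3 (sensible, liquid) = 9.3710 * 3.4560 * 40.6200 = 1315.5265 kJ
Q_total = 5172.1195 kJ

5172.1195 kJ


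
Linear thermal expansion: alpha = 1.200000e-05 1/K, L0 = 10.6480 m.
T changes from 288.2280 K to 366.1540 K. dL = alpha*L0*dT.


dT = 77.9260 K
dL = 1.200000e-05 * 10.6480 * 77.9260 = 0.009957 m
L_final = 10.657957 m

dL = 0.009957 m


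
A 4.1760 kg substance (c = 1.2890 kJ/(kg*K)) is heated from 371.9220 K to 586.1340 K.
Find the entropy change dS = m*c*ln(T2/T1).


T2/T1 = 1.5760
ln(T2/T1) = 0.4549
dS = 4.1760 * 1.2890 * 0.4549 = 2.4485 kJ/K

2.4485 kJ/K


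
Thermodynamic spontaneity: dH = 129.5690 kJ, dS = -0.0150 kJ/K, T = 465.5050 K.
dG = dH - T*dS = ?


T*dS = 465.5050 * -0.0150 = -6.9826 kJ
dG = 129.5690 + 6.9826 = 136.5516 kJ (non-spontaneous)

dG = 136.5516 kJ, non-spontaneous


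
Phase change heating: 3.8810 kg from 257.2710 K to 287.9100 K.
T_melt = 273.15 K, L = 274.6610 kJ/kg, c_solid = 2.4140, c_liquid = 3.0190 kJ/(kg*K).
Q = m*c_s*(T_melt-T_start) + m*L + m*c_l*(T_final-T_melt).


Q1 (sensible, solid) = 3.8810 * 2.4140 * 15.8790 = 148.7661 kJ
Q2 (latent) = 3.8810 * 274.6610 = 1065.9593 kJ
Q3 (sensible, liquid) = 3.8810 * 3.0190 * 14.7600 = 172.9391 kJ
Q_total = 1387.6645 kJ

1387.6645 kJ


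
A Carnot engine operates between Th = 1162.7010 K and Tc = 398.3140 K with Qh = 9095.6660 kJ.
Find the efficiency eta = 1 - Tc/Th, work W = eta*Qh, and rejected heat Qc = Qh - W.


eta = 1 - 398.3140/1162.7010 = 0.6574
W = 0.6574 * 9095.6660 = 5979.7049 kJ
Qc = 9095.6660 - 5979.7049 = 3115.9611 kJ

eta = 65.7424%, W = 5979.7049 kJ, Qc = 3115.9611 kJ


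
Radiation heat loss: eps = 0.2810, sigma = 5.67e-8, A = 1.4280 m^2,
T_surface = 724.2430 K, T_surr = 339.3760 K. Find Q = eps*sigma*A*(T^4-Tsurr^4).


T^4 = 2.7513e+11
Tsurr^4 = 1.3266e+10
Q = 0.2810 * 5.67e-8 * 1.4280 * 2.6186e+11 = 5957.9027 W

5957.9027 W


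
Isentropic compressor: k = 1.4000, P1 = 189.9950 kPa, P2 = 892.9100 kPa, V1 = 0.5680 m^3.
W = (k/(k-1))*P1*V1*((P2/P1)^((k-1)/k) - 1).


(k-1)/k = 0.2857
(P2/P1)^exp = 1.5560
W = 3.5000 * 189.9950 * 0.5680 * (1.5560 - 1) = 210.0191 kJ

210.0191 kJ


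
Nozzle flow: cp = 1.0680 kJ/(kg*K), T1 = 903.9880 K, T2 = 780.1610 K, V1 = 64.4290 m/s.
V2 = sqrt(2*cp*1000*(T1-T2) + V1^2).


dT = 123.8270 K
2*cp*1000*dT = 264494.4720
V1^2 = 4151.0960
V2 = sqrt(268645.5680) = 518.3103 m/s

518.3103 m/s


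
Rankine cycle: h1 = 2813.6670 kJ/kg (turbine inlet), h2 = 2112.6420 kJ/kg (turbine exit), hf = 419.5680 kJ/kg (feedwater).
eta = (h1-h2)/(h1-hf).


W = 701.0250 kJ/kg
Q_in = 2394.0990 kJ/kg
eta = 0.2928 = 29.2814%

eta = 29.2814%


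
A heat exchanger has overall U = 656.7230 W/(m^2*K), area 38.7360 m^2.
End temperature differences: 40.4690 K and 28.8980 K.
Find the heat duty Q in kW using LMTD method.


LMTD = 34.3594 K
Q = 656.7230 * 38.7360 * 34.3594 = 874062.3490 W = 874.0623 kW

874.0623 kW


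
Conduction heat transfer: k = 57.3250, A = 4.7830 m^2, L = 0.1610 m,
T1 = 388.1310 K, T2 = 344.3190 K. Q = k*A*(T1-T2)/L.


dT = 43.8120 K
Q = 57.3250 * 4.7830 * 43.8120 / 0.1610 = 74612.5095 W

74612.5095 W


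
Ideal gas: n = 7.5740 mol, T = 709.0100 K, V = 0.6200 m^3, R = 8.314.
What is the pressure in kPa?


P = nRT/V = 7.5740 * 8.314 * 709.0100 / 0.6200
= 44646.5270 / 0.6200 = 72010.5275 Pa = 72.0105 kPa

72.0105 kPa


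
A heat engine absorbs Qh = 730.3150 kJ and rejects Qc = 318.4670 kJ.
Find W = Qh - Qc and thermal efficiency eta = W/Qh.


W = 730.3150 - 318.4670 = 411.8480 kJ
eta = 411.8480 / 730.3150 = 0.5639 = 56.3932%

W = 411.8480 kJ, eta = 56.3932%


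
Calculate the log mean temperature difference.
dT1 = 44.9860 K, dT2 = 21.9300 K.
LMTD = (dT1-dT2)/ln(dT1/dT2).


dT1/dT2 = 2.0513
ln(dT1/dT2) = 0.7185
LMTD = 23.0560 / 0.7185 = 32.0893 K

32.0893 K


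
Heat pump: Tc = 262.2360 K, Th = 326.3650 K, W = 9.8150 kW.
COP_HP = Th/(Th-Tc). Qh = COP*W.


COP = 326.3650 / 64.1290 = 5.0892
Qh = 5.0892 * 9.8150 = 49.9505 kW

COP = 5.0892, Qh = 49.9505 kW


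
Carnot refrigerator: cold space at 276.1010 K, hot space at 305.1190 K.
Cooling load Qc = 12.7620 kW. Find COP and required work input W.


COP = 276.1010 / 29.0180 = 9.5148
W = 12.7620 / 9.5148 = 1.3413 kW

COP = 9.5148, W = 1.3413 kW


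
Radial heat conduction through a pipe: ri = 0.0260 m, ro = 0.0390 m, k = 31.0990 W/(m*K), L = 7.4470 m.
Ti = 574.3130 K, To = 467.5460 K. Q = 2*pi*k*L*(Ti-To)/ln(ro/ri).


dT = 106.7670 K
ln(ro/ri) = 0.4055
Q = 2*pi*31.0990*7.4470*106.7670 / 0.4055 = 383169.7353 W

383169.7353 W


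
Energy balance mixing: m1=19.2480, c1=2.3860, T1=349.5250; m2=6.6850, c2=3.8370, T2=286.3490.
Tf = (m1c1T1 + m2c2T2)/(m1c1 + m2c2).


num = 23397.1407
den = 71.5761
Tf = 326.8849 K

326.8849 K


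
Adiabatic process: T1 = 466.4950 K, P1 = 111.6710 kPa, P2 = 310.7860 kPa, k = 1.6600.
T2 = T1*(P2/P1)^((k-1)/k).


(k-1)/k = 0.3976
(P2/P1)^exp = 1.5022
T2 = 466.4950 * 1.5022 = 700.7842 K

700.7842 K


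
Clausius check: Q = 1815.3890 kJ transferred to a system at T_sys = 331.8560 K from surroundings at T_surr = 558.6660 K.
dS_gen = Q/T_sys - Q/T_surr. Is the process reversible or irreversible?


dS_sys = 1815.3890/331.8560 = 5.4704 kJ/K
dS_surr = -1815.3890/558.6660 = -3.2495 kJ/K
dS_gen = 5.4704 - 3.2495 = 2.2209 kJ/K (irreversible)

dS_gen = 2.2209 kJ/K, irreversible


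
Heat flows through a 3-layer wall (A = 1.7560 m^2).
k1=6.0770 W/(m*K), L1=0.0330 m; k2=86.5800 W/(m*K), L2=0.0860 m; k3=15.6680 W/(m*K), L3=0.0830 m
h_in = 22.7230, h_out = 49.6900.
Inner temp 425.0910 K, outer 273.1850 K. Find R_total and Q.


R_conv_in = 1/(22.7230*1.7560) = 0.0251
R_1 = 0.0330/(6.0770*1.7560) = 0.0031
R_2 = 0.0860/(86.5800*1.7560) = 0.0006
R_3 = 0.0830/(15.6680*1.7560) = 0.0030
R_conv_out = 1/(49.6900*1.7560) = 0.0115
R_total = 0.0432 K/W
Q = 151.9060 / 0.0432 = 3516.5799 W

R_total = 0.0432 K/W, Q = 3516.5799 W


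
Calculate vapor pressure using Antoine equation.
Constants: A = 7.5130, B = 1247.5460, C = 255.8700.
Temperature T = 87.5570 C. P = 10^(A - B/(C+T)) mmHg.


C+T = 343.4270
B/(C+T) = 3.6326
log10(P) = 7.5130 - 3.6326 = 3.8804
P = 10^3.8804 = 7592.0999 mmHg

7592.0999 mmHg


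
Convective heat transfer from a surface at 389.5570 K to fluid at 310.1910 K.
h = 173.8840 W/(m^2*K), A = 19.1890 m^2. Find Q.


dT = 79.3660 K
Q = 173.8840 * 19.1890 * 79.3660 = 264817.3636 W

264817.3636 W


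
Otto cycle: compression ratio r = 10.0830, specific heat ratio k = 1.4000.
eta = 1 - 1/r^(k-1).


r^(k-1) = 2.5202
eta = 1 - 1/2.5202 = 0.6032 = 60.3207%

60.3207%


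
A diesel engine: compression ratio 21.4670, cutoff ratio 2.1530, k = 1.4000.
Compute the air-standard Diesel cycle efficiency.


r^(k-1) = 3.4096
rc^k = 2.9259
eta = 0.6501 = 65.0078%

65.0078%


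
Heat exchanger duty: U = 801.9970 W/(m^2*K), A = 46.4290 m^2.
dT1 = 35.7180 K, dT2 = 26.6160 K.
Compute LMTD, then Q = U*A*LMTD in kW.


LMTD = 30.9442 K
Q = 801.9970 * 46.4290 * 30.9442 = 1152236.2438 W = 1152.2362 kW

1152.2362 kW


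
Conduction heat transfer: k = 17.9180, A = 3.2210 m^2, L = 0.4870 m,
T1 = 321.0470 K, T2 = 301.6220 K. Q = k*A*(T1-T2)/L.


dT = 19.4250 K
Q = 17.9180 * 3.2210 * 19.4250 / 0.4870 = 2302.0371 W

2302.0371 W


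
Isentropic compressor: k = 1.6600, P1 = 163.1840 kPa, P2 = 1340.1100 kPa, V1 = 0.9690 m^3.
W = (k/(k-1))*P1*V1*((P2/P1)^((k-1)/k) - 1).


(k-1)/k = 0.3976
(P2/P1)^exp = 2.3098
W = 2.5152 * 163.1840 * 0.9690 * (2.3098 - 1) = 520.9347 kJ

520.9347 kJ


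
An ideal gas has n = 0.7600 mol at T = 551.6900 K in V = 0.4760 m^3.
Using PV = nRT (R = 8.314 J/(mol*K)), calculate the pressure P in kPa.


P = nRT/V = 0.7600 * 8.314 * 551.6900 / 0.4760
= 3485.9305 / 0.4760 = 7323.3834 Pa = 7.3234 kPa

7.3234 kPa


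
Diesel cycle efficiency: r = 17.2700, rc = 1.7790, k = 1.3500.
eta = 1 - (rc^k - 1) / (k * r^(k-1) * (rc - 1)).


r^(k-1) = 2.7105
rc^k = 2.1764
eta = 0.5873 = 58.7305%

58.7305%


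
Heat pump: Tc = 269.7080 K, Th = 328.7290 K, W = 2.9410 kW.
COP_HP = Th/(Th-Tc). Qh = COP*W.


COP = 328.7290 / 59.0210 = 5.5697
Qh = 5.5697 * 2.9410 = 16.3805 kW

COP = 5.5697, Qh = 16.3805 kW


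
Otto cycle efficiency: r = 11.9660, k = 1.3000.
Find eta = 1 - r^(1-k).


r^(k-1) = 2.1056
eta = 1 - 1/2.1056 = 0.5251 = 52.5086%

52.5086%


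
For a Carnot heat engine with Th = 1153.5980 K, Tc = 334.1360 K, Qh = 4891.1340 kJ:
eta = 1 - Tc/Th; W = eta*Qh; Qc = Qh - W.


eta = 1 - 334.1360/1153.5980 = 0.7104
W = 0.7104 * 4891.1340 = 3474.4326 kJ
Qc = 4891.1340 - 3474.4326 = 1416.7014 kJ

eta = 71.0353%, W = 3474.4326 kJ, Qc = 1416.7014 kJ


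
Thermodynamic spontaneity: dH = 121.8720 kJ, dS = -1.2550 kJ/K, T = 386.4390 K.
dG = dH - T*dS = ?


T*dS = 386.4390 * -1.2550 = -484.9809 kJ
dG = 121.8720 + 484.9809 = 606.8529 kJ (non-spontaneous)

dG = 606.8529 kJ, non-spontaneous


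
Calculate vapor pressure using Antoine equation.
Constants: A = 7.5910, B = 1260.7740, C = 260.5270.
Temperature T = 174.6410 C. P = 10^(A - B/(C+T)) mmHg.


C+T = 435.1680
B/(C+T) = 2.8972
log10(P) = 7.5910 - 2.8972 = 4.6938
P = 10^4.6938 = 49406.9323 mmHg

49406.9323 mmHg


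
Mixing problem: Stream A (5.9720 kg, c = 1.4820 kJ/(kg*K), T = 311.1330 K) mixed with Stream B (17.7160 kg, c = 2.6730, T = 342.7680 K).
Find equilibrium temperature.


num = 18985.4173
den = 56.2054
Tf = 337.7865 K

337.7865 K


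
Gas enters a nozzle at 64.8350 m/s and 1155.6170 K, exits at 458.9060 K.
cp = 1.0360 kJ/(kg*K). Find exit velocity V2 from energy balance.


dT = 696.7110 K
2*cp*1000*dT = 1443585.1920
V1^2 = 4203.5772
V2 = sqrt(1447788.7692) = 1203.2409 m/s

1203.2409 m/s


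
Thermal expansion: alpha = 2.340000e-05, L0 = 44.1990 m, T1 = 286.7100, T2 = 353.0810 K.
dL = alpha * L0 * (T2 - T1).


dT = 66.3710 K
dL = 2.340000e-05 * 44.1990 * 66.3710 = 0.068645 m
L_final = 44.267645 m

dL = 0.068645 m


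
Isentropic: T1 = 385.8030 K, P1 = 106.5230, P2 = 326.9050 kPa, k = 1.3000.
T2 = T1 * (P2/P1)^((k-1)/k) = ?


(k-1)/k = 0.2308
(P2/P1)^exp = 1.2953
T2 = 385.8030 * 1.2953 = 499.7412 K

499.7412 K


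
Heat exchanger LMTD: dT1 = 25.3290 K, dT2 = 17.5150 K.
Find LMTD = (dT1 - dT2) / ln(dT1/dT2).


dT1/dT2 = 1.4461
ln(dT1/dT2) = 0.3689
LMTD = 7.8140 / 0.3689 = 21.1823 K

21.1823 K


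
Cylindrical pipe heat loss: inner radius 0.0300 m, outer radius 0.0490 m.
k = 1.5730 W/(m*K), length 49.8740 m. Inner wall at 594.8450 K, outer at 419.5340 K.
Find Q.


dT = 175.3110 K
ln(ro/ri) = 0.4906
Q = 2*pi*1.5730*49.8740*175.3110 / 0.4906 = 176134.3777 W

176134.3777 W


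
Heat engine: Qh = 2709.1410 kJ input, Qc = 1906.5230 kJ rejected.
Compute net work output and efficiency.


W = 2709.1410 - 1906.5230 = 802.6180 kJ
eta = 802.6180 / 2709.1410 = 0.2963 = 29.6263%

W = 802.6180 kJ, eta = 29.6263%


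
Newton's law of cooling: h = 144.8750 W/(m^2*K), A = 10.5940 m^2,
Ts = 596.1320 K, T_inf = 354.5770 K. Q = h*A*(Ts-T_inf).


dT = 241.5550 K
Q = 144.8750 * 10.5940 * 241.5550 = 370740.0029 W

370740.0029 W


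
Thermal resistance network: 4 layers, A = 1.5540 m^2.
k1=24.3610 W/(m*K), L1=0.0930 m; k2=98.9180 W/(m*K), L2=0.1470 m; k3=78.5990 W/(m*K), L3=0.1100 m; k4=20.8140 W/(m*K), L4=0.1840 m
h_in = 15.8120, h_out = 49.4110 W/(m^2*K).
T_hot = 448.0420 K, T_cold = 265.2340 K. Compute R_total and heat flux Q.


R_conv_in = 1/(15.8120*1.5540) = 0.0407
R_1 = 0.0930/(24.3610*1.5540) = 0.0025
R_2 = 0.1470/(98.9180*1.5540) = 0.0010
R_3 = 0.1100/(78.5990*1.5540) = 0.0009
R_4 = 0.1840/(20.8140*1.5540) = 0.0057
R_conv_out = 1/(49.4110*1.5540) = 0.0130
R_total = 0.0637 K/W
Q = 182.8080 / 0.0637 = 2868.8105 W

R_total = 0.0637 K/W, Q = 2868.8105 W


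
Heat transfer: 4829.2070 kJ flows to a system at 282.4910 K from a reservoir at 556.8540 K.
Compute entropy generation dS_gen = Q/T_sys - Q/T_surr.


dS_sys = 4829.2070/282.4910 = 17.0951 kJ/K
dS_surr = -4829.2070/556.8540 = -8.6723 kJ/K
dS_gen = 17.0951 - 8.6723 = 8.4228 kJ/K (irreversible)

dS_gen = 8.4228 kJ/K, irreversible


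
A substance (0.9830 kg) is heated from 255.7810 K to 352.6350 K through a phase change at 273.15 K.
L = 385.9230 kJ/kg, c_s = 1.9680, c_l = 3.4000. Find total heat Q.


Q1 (sensible, solid) = 0.9830 * 1.9680 * 17.3690 = 33.6011 kJ
Q2 (latent) = 0.9830 * 385.9230 = 379.3623 kJ
Q3 (sensible, liquid) = 0.9830 * 3.4000 * 79.4850 = 265.6548 kJ
Q_total = 678.6182 kJ

678.6182 kJ


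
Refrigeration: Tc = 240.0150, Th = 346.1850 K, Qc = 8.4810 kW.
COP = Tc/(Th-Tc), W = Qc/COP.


COP = 240.0150 / 106.1700 = 2.2607
W = 8.4810 / 2.2607 = 3.7515 kW

COP = 2.2607, W = 3.7515 kW


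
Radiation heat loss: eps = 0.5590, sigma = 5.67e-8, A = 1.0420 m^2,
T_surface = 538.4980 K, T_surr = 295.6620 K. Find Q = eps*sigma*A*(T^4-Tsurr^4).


T^4 = 8.4088e+10
Tsurr^4 = 7.6416e+09
Q = 0.5590 * 5.67e-8 * 1.0420 * 7.6447e+10 = 2524.7736 W

2524.7736 W


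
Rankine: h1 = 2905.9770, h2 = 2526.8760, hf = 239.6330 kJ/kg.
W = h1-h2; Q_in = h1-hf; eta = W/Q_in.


W = 379.1010 kJ/kg
Q_in = 2666.3440 kJ/kg
eta = 0.1422 = 14.2180%

eta = 14.2180%


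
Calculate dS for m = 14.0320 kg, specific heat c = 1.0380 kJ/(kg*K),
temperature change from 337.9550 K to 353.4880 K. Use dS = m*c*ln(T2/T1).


T2/T1 = 1.0460
ln(T2/T1) = 0.0449
dS = 14.0320 * 1.0380 * 0.0449 = 0.6545 kJ/K

0.6545 kJ/K


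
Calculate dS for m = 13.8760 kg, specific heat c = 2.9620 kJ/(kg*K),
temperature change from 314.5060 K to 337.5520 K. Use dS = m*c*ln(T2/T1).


T2/T1 = 1.0733
ln(T2/T1) = 0.0707
dS = 13.8760 * 2.9620 * 0.0707 = 2.9065 kJ/K

2.9065 kJ/K


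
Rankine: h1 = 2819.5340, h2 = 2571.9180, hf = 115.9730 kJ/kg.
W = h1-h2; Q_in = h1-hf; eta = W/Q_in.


W = 247.6160 kJ/kg
Q_in = 2703.5610 kJ/kg
eta = 0.0916 = 9.1589%

eta = 9.1589%


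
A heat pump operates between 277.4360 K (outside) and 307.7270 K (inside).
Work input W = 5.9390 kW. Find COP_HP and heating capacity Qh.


COP = 307.7270 / 30.2910 = 10.1590
Qh = 10.1590 * 5.9390 = 60.3344 kW

COP = 10.1590, Qh = 60.3344 kW


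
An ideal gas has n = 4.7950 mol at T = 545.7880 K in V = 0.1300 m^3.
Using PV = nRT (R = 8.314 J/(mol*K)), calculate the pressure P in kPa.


P = nRT/V = 4.7950 * 8.314 * 545.7880 / 0.1300
= 21758.1825 / 0.1300 = 167370.6344 Pa = 167.3706 kPa

167.3706 kPa


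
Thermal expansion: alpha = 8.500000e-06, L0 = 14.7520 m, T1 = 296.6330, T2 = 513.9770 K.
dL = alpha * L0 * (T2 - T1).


dT = 217.3440 K
dL = 8.500000e-06 * 14.7520 * 217.3440 = 0.027253 m
L_final = 14.779253 m

dL = 0.027253 m


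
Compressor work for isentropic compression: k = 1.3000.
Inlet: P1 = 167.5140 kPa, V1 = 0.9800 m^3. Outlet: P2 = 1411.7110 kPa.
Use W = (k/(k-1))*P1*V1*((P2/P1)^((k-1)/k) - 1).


(k-1)/k = 0.2308
(P2/P1)^exp = 1.6354
W = 4.3333 * 167.5140 * 0.9800 * (1.6354 - 1) = 452.0026 kJ

452.0026 kJ


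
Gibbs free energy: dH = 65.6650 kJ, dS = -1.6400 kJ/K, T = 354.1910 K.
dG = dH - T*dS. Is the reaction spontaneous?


T*dS = 354.1910 * -1.6400 = -580.8732 kJ
dG = 65.6650 + 580.8732 = 646.5382 kJ (non-spontaneous)

dG = 646.5382 kJ, non-spontaneous


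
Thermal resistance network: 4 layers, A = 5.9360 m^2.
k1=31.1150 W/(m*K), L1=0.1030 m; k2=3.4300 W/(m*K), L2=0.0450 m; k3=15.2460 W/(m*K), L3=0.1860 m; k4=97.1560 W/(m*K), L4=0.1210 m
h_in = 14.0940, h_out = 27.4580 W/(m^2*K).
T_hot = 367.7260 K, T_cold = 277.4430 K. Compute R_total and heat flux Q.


R_conv_in = 1/(14.0940*5.9360) = 0.0120
R_1 = 0.1030/(31.1150*5.9360) = 0.0006
R_2 = 0.0450/(3.4300*5.9360) = 0.0022
R_3 = 0.1860/(15.2460*5.9360) = 0.0021
R_4 = 0.1210/(97.1560*5.9360) = 0.0002
R_conv_out = 1/(27.4580*5.9360) = 0.0061
R_total = 0.0231 K/W
Q = 90.2830 / 0.0231 = 3904.7950 W

R_total = 0.0231 K/W, Q = 3904.7950 W


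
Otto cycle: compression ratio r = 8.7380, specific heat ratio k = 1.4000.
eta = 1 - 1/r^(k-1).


r^(k-1) = 2.3799
eta = 1 - 1/2.3799 = 0.5798 = 57.9820%

57.9820%


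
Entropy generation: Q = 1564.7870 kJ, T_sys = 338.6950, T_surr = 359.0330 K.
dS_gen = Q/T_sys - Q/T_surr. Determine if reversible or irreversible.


dS_sys = 1564.7870/338.6950 = 4.6200 kJ/K
dS_surr = -1564.7870/359.0330 = -4.3583 kJ/K
dS_gen = 4.6200 - 4.3583 = 0.2617 kJ/K (irreversible)

dS_gen = 0.2617 kJ/K, irreversible


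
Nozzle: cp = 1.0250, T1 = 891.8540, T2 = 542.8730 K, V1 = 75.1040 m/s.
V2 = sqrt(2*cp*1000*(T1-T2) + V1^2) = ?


dT = 348.9810 K
2*cp*1000*dT = 715411.0500
V1^2 = 5640.6108
V2 = sqrt(721051.6608) = 849.1476 m/s

849.1476 m/s


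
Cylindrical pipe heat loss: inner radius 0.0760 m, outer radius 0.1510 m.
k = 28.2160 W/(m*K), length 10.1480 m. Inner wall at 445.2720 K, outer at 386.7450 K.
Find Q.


dT = 58.5270 K
ln(ro/ri) = 0.6865
Q = 2*pi*28.2160*10.1480*58.5270 / 0.6865 = 153370.5877 W

153370.5877 W


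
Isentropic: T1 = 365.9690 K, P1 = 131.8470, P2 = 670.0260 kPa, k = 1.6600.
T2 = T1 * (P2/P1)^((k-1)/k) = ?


(k-1)/k = 0.3976
(P2/P1)^exp = 1.9086
T2 = 365.9690 * 1.9086 = 698.4762 K

698.4762 K


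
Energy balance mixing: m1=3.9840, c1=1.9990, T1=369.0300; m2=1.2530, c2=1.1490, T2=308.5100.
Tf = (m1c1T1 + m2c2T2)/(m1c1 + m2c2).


num = 3383.1217
den = 9.4037
Tf = 359.7645 K

359.7645 K


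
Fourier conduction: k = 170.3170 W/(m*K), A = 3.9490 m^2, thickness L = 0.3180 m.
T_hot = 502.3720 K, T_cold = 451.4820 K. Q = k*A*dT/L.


dT = 50.8900 K
Q = 170.3170 * 3.9490 * 50.8900 / 0.3180 = 107634.2437 W

107634.2437 W


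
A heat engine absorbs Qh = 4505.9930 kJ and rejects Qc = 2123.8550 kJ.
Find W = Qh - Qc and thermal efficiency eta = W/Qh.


W = 4505.9930 - 2123.8550 = 2382.1380 kJ
eta = 2382.1380 / 4505.9930 = 0.5287 = 52.8660%

W = 2382.1380 kJ, eta = 52.8660%


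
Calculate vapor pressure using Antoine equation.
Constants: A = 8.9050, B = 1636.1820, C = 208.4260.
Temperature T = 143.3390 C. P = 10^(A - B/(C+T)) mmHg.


C+T = 351.7650
B/(C+T) = 4.6513
log10(P) = 8.9050 - 4.6513 = 4.2537
P = 10^4.2537 = 17932.8938 mmHg

17932.8938 mmHg


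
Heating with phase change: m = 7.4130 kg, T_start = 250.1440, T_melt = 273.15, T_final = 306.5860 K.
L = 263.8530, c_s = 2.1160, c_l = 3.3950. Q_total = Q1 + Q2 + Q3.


Q1 (sensible, solid) = 7.4130 * 2.1160 * 23.0060 = 360.8700 kJ
Q2 (latent) = 7.4130 * 263.8530 = 1955.9423 kJ
Q3 (sensible, liquid) = 7.4130 * 3.3950 * 33.4360 = 841.4883 kJ
Q_total = 3158.3006 kJ

3158.3006 kJ


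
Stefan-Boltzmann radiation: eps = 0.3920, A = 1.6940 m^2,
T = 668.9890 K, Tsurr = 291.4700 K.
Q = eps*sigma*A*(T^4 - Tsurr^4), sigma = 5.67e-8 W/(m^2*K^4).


T^4 = 2.0030e+11
Tsurr^4 = 7.2173e+09
Q = 0.3920 * 5.67e-8 * 1.6940 * 1.9308e+11 = 7269.7695 W

7269.7695 W


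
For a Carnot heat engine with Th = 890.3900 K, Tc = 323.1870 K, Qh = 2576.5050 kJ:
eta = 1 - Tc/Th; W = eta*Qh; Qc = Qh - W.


eta = 1 - 323.1870/890.3900 = 0.6370
W = 0.6370 * 2576.5050 = 1641.3048 kJ
Qc = 2576.5050 - 1641.3048 = 935.2002 kJ

eta = 63.7028%, W = 1641.3048 kJ, Qc = 935.2002 kJ


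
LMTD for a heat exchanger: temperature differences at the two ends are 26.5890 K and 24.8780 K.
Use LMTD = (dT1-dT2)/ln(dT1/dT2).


dT1/dT2 = 1.0688
ln(dT1/dT2) = 0.0665
LMTD = 1.7110 / 0.0665 = 25.7240 K

25.7240 K


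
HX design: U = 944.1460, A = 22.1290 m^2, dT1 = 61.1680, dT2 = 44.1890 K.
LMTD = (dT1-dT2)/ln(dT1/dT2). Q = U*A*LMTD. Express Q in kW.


LMTD = 52.2193 K
Q = 944.1460 * 22.1290 * 52.2193 = 1091017.1652 W = 1091.0172 kW

1091.0172 kW


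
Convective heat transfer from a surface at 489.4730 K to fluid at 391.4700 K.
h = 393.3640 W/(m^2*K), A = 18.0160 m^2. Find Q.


dT = 98.0030 K
Q = 393.3640 * 18.0160 * 98.0030 = 694532.1513 W

694532.1513 W


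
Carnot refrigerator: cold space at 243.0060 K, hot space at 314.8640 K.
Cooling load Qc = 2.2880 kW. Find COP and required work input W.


COP = 243.0060 / 71.8580 = 3.3818
W = 2.2880 / 3.3818 = 0.6766 kW

COP = 3.3818, W = 0.6766 kW


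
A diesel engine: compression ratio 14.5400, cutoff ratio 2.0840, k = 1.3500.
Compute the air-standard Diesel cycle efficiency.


r^(k-1) = 2.5521
rc^k = 2.6947
eta = 0.5462 = 54.6231%

54.6231%


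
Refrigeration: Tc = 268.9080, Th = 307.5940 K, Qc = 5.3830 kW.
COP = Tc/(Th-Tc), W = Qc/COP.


COP = 268.9080 / 38.6860 = 6.9510
W = 5.3830 / 6.9510 = 0.7744 kW

COP = 6.9510, W = 0.7744 kW


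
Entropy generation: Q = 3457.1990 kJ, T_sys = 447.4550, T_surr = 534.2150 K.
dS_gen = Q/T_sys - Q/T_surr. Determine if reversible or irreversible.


dS_sys = 3457.1990/447.4550 = 7.7264 kJ/K
dS_surr = -3457.1990/534.2150 = -6.4715 kJ/K
dS_gen = 7.7264 - 6.4715 = 1.2548 kJ/K (irreversible)

dS_gen = 1.2548 kJ/K, irreversible


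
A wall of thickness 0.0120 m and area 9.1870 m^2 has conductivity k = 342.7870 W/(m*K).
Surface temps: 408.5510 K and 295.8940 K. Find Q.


dT = 112.6570 K
Q = 342.7870 * 9.1870 * 112.6570 / 0.0120 = 2.9565e+07 W

2.9565e+07 W


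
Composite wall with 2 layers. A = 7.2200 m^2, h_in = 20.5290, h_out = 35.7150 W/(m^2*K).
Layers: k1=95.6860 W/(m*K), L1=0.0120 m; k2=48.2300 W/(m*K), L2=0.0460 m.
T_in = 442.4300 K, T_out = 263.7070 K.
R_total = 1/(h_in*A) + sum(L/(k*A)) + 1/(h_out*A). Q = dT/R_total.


R_conv_in = 1/(20.5290*7.2200) = 0.0067
R_1 = 0.0120/(95.6860*7.2200) = 1.7370e-05
R_2 = 0.0460/(48.2300*7.2200) = 0.0001
R_conv_out = 1/(35.7150*7.2200) = 0.0039
R_total = 0.0108 K/W
Q = 178.7230 / 0.0108 = 16587.9531 W

R_total = 0.0108 K/W, Q = 16587.9531 W


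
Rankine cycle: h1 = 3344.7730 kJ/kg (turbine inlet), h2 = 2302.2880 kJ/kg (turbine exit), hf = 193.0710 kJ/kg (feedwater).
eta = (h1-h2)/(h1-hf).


W = 1042.4850 kJ/kg
Q_in = 3151.7020 kJ/kg
eta = 0.3308 = 33.0769%

eta = 33.0769%


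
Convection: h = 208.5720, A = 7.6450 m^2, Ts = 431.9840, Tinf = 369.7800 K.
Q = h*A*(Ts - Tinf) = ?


dT = 62.2040 K
Q = 208.5720 * 7.6450 * 62.2040 = 99186.3270 W

99186.3270 W


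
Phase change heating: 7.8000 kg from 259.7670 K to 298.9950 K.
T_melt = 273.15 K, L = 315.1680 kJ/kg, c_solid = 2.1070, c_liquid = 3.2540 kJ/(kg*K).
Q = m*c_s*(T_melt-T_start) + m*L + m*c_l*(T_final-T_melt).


Q1 (sensible, solid) = 7.8000 * 2.1070 * 13.3830 = 219.9443 kJ
Q2 (latent) = 7.8000 * 315.1680 = 2458.3104 kJ
Q3 (sensible, liquid) = 7.8000 * 3.2540 * 25.8450 = 655.9771 kJ
Q_total = 3334.2318 kJ

3334.2318 kJ


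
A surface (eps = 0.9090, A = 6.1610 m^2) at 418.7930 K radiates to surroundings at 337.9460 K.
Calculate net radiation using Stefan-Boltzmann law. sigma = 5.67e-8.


T^4 = 3.0761e+10
Tsurr^4 = 1.3043e+10
Q = 0.9090 * 5.67e-8 * 6.1610 * 1.7717e+10 = 5625.9951 W

5625.9951 W


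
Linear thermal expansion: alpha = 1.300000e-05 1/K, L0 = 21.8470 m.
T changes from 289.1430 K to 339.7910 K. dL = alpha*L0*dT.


dT = 50.6480 K
dL = 1.300000e-05 * 21.8470 * 50.6480 = 0.014385 m
L_final = 21.861385 m

dL = 0.014385 m


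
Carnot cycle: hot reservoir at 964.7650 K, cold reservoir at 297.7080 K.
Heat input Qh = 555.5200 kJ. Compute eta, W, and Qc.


eta = 1 - 297.7080/964.7650 = 0.6914
W = 0.6914 * 555.5200 = 384.0972 kJ
Qc = 555.5200 - 384.0972 = 171.4228 kJ

eta = 69.1419%, W = 384.0972 kJ, Qc = 171.4228 kJ


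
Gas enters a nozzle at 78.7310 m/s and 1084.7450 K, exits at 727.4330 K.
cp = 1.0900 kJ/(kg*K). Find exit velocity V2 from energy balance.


dT = 357.3120 K
2*cp*1000*dT = 778940.1600
V1^2 = 6198.5704
V2 = sqrt(785138.7304) = 886.0805 m/s

886.0805 m/s


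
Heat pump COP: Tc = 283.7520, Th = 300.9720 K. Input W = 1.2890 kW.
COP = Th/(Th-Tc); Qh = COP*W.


COP = 300.9720 / 17.2200 = 17.4780
Qh = 17.4780 * 1.2890 = 22.5292 kW

COP = 17.4780, Qh = 22.5292 kW


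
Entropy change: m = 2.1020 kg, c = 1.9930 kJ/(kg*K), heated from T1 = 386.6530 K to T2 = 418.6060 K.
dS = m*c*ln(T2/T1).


T2/T1 = 1.0826
ln(T2/T1) = 0.0794
dS = 2.1020 * 1.9930 * 0.0794 = 0.3326 kJ/K

0.3326 kJ/K


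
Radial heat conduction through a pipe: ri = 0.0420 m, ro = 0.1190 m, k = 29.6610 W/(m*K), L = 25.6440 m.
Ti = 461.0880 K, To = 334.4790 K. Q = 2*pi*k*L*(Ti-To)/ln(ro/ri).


dT = 126.6090 K
ln(ro/ri) = 1.0415
Q = 2*pi*29.6610*25.6440*126.6090 / 1.0415 = 580999.7746 W

580999.7746 W


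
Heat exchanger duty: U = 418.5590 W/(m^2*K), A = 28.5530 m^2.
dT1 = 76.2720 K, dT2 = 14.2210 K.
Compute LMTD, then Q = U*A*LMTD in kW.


LMTD = 36.9442 K
Q = 418.5590 * 28.5530 * 36.9442 = 441524.6240 W = 441.5246 kW

441.5246 kW


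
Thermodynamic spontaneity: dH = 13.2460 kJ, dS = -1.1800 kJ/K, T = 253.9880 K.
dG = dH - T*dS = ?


T*dS = 253.9880 * -1.1800 = -299.7058 kJ
dG = 13.2460 + 299.7058 = 312.9518 kJ (non-spontaneous)

dG = 312.9518 kJ, non-spontaneous


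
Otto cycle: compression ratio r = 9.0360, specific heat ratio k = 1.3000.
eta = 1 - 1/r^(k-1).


r^(k-1) = 1.9355
eta = 1 - 1/1.9355 = 0.4833 = 48.3337%

48.3337%


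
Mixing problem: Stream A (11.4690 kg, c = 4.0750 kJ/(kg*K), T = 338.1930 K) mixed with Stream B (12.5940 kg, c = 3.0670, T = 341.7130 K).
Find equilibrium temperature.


num = 29004.7845
den = 85.3620
Tf = 339.7858 K

339.7858 K


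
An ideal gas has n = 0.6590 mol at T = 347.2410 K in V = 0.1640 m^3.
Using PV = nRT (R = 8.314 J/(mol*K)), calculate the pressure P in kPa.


P = nRT/V = 0.6590 * 8.314 * 347.2410 / 0.1640
= 1902.5077 / 0.1640 = 11600.6570 Pa = 11.6007 kPa

11.6007 kPa


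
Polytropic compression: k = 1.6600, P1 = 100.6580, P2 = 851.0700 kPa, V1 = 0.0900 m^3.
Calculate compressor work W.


(k-1)/k = 0.3976
(P2/P1)^exp = 2.3368
W = 2.5152 * 100.6580 * 0.0900 * (2.3368 - 1) = 30.4583 kJ

30.4583 kJ


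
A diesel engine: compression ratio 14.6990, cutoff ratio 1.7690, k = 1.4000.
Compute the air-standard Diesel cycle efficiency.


r^(k-1) = 2.9303
rc^k = 2.2224
eta = 0.6125 = 61.2530%

61.2530%


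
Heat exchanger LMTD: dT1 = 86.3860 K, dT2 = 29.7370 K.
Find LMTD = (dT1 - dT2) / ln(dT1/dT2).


dT1/dT2 = 2.9050
ln(dT1/dT2) = 1.0664
LMTD = 56.6490 / 1.0664 = 53.1200 K

53.1200 K


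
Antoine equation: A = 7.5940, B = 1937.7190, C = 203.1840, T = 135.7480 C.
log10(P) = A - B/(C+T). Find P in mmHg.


C+T = 338.9320
B/(C+T) = 5.7171
log10(P) = 7.5940 - 5.7171 = 1.8769
P = 10^1.8769 = 75.3127 mmHg

75.3127 mmHg


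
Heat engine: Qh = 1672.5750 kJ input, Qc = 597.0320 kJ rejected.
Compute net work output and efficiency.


W = 1672.5750 - 597.0320 = 1075.5430 kJ
eta = 1075.5430 / 1672.5750 = 0.6430 = 64.3046%

W = 1075.5430 kJ, eta = 64.3046%


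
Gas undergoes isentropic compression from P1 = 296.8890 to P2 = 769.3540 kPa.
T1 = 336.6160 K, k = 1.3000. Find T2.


(k-1)/k = 0.2308
(P2/P1)^exp = 1.2457
T2 = 336.6160 * 1.2457 = 419.3390 K

419.3390 K


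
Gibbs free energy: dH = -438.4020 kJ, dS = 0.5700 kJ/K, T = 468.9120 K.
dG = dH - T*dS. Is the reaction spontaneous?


T*dS = 468.9120 * 0.5700 = 267.2798 kJ
dG = -438.4020 - 267.2798 = -705.6818 kJ (spontaneous)

dG = -705.6818 kJ, spontaneous


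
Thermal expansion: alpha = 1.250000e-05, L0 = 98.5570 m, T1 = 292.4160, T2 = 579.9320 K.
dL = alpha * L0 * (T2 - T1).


dT = 287.5160 K
dL = 1.250000e-05 * 98.5570 * 287.5160 = 0.354209 m
L_final = 98.911209 m

dL = 0.354209 m


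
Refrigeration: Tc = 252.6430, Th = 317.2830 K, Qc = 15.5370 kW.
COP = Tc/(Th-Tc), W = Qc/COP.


COP = 252.6430 / 64.6400 = 3.9085
W = 15.5370 / 3.9085 = 3.9752 kW

COP = 3.9085, W = 3.9752 kW


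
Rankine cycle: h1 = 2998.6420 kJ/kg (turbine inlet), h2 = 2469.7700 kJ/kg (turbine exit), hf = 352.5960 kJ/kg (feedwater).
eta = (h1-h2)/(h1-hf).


W = 528.8720 kJ/kg
Q_in = 2646.0460 kJ/kg
eta = 0.1999 = 19.9873%

eta = 19.9873%


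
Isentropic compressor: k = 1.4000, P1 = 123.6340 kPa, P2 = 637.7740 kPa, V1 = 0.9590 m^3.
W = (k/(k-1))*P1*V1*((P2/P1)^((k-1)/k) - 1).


(k-1)/k = 0.2857
(P2/P1)^exp = 1.5980
W = 3.5000 * 123.6340 * 0.9590 * (1.5980 - 1) = 248.1610 kJ

248.1610 kJ


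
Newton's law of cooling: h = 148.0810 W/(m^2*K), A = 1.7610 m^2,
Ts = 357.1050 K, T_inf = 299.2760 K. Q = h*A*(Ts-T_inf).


dT = 57.8290 K
Q = 148.0810 * 1.7610 * 57.8290 = 15080.1054 W

15080.1054 W


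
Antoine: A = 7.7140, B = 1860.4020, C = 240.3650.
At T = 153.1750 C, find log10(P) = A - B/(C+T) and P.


C+T = 393.5400
B/(C+T) = 4.7274
log10(P) = 7.7140 - 4.7274 = 2.9866
P = 10^2.9866 = 969.7243 mmHg

969.7243 mmHg


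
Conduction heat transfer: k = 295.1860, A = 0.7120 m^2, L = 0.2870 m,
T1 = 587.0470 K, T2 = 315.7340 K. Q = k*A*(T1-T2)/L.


dT = 271.3130 K
Q = 295.1860 * 0.7120 * 271.3130 / 0.2870 = 198684.7144 W

198684.7144 W


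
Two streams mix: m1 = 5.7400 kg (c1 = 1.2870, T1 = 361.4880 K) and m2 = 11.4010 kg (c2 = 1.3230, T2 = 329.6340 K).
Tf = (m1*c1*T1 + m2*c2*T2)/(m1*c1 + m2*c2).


num = 7642.4912
den = 22.4709
Tf = 340.1061 K

340.1061 K


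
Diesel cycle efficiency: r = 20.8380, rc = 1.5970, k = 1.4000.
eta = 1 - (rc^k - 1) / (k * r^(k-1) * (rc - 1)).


r^(k-1) = 3.3693
rc^k = 1.9259
eta = 0.6712 = 67.1220%

67.1220%


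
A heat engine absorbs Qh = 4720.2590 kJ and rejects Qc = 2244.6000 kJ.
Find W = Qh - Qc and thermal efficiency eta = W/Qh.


W = 4720.2590 - 2244.6000 = 2475.6590 kJ
eta = 2475.6590 / 4720.2590 = 0.5245 = 52.4475%

W = 2475.6590 kJ, eta = 52.4475%


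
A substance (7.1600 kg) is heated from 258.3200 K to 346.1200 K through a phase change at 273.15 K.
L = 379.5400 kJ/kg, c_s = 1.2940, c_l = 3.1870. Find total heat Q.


Q1 (sensible, solid) = 7.1600 * 1.2940 * 14.8300 = 137.4005 kJ
Q2 (latent) = 7.1600 * 379.5400 = 2717.5064 kJ
Q3 (sensible, liquid) = 7.1600 * 3.1870 * 72.9700 = 1665.0966 kJ
Q_total = 4520.0035 kJ

4520.0035 kJ


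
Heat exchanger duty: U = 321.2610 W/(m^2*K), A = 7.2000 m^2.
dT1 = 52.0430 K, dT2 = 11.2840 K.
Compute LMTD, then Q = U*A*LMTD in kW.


LMTD = 26.6628 K
Q = 321.2610 * 7.2000 * 26.6628 = 61673.1541 W = 61.6732 kW

61.6732 kW


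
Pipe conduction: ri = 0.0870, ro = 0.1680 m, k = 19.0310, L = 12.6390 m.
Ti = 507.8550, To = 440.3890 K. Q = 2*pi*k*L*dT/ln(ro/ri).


dT = 67.4660 K
ln(ro/ri) = 0.6581
Q = 2*pi*19.0310*12.6390*67.4660 / 0.6581 = 154944.5811 W

154944.5811 W


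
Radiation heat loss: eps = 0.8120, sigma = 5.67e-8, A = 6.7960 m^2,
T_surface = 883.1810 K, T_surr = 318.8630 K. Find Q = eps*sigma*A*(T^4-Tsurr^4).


T^4 = 6.0841e+11
Tsurr^4 = 1.0338e+10
Q = 0.8120 * 5.67e-8 * 6.7960 * 5.9808e+11 = 187132.3384 W

187132.3384 W


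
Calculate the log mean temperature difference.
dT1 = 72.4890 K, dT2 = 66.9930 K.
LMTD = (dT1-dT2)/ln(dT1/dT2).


dT1/dT2 = 1.0820
ln(dT1/dT2) = 0.0788
LMTD = 5.4960 / 0.0788 = 69.7049 K

69.7049 K


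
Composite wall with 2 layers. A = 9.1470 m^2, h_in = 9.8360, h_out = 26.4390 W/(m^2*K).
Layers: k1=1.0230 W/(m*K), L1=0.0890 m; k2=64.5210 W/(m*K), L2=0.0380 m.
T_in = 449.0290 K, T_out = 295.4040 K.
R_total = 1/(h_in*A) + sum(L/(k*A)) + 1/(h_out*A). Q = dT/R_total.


R_conv_in = 1/(9.8360*9.1470) = 0.0111
R_1 = 0.0890/(1.0230*9.1470) = 0.0095
R_2 = 0.0380/(64.5210*9.1470) = 6.4388e-05
R_conv_out = 1/(26.4390*9.1470) = 0.0041
R_total = 0.0248 K/W
Q = 153.6250 / 0.0248 = 6188.2103 W

R_total = 0.0248 K/W, Q = 6188.2103 W


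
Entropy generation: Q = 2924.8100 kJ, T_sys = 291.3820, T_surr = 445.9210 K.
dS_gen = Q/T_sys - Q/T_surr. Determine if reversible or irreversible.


dS_sys = 2924.8100/291.3820 = 10.0377 kJ/K
dS_surr = -2924.8100/445.9210 = -6.5590 kJ/K
dS_gen = 10.0377 - 6.5590 = 3.4787 kJ/K (irreversible)

dS_gen = 3.4787 kJ/K, irreversible


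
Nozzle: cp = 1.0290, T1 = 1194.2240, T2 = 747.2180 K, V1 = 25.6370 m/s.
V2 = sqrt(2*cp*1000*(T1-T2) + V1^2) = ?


dT = 447.0060 K
2*cp*1000*dT = 919938.3480
V1^2 = 657.2558
V2 = sqrt(920595.6038) = 959.4767 m/s

959.4767 m/s


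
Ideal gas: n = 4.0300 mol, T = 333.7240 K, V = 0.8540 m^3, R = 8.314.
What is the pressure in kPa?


P = nRT/V = 4.0300 * 8.314 * 333.7240 / 0.8540
= 11181.5628 / 0.8540 = 13093.1649 Pa = 13.0932 kPa

13.0932 kPa


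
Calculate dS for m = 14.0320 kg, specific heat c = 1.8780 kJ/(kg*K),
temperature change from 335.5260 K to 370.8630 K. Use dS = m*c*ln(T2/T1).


T2/T1 = 1.1053
ln(T2/T1) = 0.1001
dS = 14.0320 * 1.8780 * 0.1001 = 2.6387 kJ/K

2.6387 kJ/K


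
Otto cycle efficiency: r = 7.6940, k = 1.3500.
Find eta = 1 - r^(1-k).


r^(k-1) = 2.0425
eta = 1 - 1/2.0425 = 0.5104 = 51.0394%

51.0394%


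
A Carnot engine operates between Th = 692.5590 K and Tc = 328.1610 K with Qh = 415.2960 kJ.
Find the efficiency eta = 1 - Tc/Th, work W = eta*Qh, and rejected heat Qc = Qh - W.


eta = 1 - 328.1610/692.5590 = 0.5262
W = 0.5262 * 415.2960 = 218.5128 kJ
Qc = 415.2960 - 218.5128 = 196.7832 kJ

eta = 52.6162%, W = 218.5128 kJ, Qc = 196.7832 kJ


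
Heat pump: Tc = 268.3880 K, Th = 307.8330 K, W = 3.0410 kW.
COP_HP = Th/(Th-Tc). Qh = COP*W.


COP = 307.8330 / 39.4450 = 7.8041
Qh = 7.8041 * 3.0410 = 23.7323 kW

COP = 7.8041, Qh = 23.7323 kW


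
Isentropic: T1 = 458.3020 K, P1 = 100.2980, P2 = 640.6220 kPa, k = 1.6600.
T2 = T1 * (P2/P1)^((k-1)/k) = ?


(k-1)/k = 0.3976
(P2/P1)^exp = 2.0902
T2 = 458.3020 * 2.0902 = 957.9329 K

957.9329 K


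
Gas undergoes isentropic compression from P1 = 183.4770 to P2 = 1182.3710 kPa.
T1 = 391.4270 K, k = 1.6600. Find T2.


(k-1)/k = 0.3976
(P2/P1)^exp = 2.0976
T2 = 391.4270 * 2.0976 = 821.0504 K

821.0504 K


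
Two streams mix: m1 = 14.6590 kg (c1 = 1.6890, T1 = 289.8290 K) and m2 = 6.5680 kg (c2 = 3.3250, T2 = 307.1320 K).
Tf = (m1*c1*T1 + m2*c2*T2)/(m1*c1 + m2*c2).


num = 13883.2239
den = 46.5977
Tf = 297.9383 K

297.9383 K


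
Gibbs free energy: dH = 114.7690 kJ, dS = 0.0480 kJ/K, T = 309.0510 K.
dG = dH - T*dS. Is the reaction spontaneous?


T*dS = 309.0510 * 0.0480 = 14.8344 kJ
dG = 114.7690 - 14.8344 = 99.9346 kJ (non-spontaneous)

dG = 99.9346 kJ, non-spontaneous


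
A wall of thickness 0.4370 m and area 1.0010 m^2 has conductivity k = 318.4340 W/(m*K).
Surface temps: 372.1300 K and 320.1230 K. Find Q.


dT = 52.0070 K
Q = 318.4340 * 1.0010 * 52.0070 / 0.4370 = 37934.4573 W

37934.4573 W


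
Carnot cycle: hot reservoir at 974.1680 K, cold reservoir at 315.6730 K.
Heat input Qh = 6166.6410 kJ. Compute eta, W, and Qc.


eta = 1 - 315.6730/974.1680 = 0.6760
W = 0.6760 * 6166.6410 = 4168.3799 kJ
Qc = 6166.6410 - 4168.3799 = 1998.2611 kJ

eta = 67.5956%, W = 4168.3799 kJ, Qc = 1998.2611 kJ


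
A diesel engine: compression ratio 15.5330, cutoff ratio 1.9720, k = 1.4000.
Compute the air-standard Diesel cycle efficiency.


r^(k-1) = 2.9957
rc^k = 2.5874
eta = 0.6106 = 61.0596%

61.0596%


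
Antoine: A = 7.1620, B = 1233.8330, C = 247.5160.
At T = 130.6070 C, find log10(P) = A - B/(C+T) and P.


C+T = 378.1230
B/(C+T) = 3.2630
log10(P) = 7.1620 - 3.2630 = 3.8990
P = 10^3.8990 = 7924.1615 mmHg

7924.1615 mmHg


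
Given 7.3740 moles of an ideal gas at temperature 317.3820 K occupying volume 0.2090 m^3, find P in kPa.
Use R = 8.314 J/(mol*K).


P = nRT/V = 7.3740 * 8.314 * 317.3820 / 0.2090
= 19457.8767 / 0.2090 = 93099.8883 Pa = 93.0999 kPa

93.0999 kPa


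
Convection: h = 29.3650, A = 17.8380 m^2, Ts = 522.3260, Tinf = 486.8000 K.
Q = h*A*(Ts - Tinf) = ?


dT = 35.5260 K
Q = 29.3650 * 17.8380 * 35.5260 = 18608.9760 W

18608.9760 W


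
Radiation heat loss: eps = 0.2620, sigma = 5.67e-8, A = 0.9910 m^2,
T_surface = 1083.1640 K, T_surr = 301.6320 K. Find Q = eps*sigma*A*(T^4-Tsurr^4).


T^4 = 1.3765e+12
Tsurr^4 = 8.2777e+09
Q = 0.2620 * 5.67e-8 * 0.9910 * 1.3682e+12 = 20142.5907 W

20142.5907 W


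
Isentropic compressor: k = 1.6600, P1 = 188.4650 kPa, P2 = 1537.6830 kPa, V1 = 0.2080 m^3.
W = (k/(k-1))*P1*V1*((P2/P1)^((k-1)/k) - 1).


(k-1)/k = 0.3976
(P2/P1)^exp = 2.3039
W = 2.5152 * 188.4650 * 0.2080 * (2.3039 - 1) = 128.5559 kJ

128.5559 kJ


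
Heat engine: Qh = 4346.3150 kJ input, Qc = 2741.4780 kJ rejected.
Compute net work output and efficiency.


W = 4346.3150 - 2741.4780 = 1604.8370 kJ
eta = 1604.8370 / 4346.3150 = 0.3692 = 36.9241%

W = 1604.8370 kJ, eta = 36.9241%


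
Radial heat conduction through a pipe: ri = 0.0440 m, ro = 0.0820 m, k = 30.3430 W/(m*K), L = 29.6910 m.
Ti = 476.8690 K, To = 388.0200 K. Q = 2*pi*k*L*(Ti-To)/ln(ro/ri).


dT = 88.8490 K
ln(ro/ri) = 0.6225
Q = 2*pi*30.3430*29.6910*88.8490 / 0.6225 = 807896.5233 W

807896.5233 W
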